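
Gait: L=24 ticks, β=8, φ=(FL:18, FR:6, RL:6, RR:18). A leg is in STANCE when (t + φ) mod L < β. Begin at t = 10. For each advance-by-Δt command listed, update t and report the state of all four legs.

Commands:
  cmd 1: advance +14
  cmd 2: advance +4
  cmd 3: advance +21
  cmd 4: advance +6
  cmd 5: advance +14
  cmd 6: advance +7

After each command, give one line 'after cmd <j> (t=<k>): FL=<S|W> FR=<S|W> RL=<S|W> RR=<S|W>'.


start t=10: FL=S FR=W RL=W RR=S
cmd 1: advance +14 → t=24, phase=(18,6,6,18) → FL=W FR=S RL=S RR=W
cmd 2: advance +4 → t=28, phase=(22,10,10,22) → FL=W FR=W RL=W RR=W
cmd 3: advance +21 → t=49, phase=(19,7,7,19) → FL=W FR=S RL=S RR=W
cmd 4: advance +6 → t=55, phase=(1,13,13,1) → FL=S FR=W RL=W RR=S
cmd 5: advance +14 → t=69, phase=(15,3,3,15) → FL=W FR=S RL=S RR=W
cmd 6: advance +7 → t=76, phase=(22,10,10,22) → FL=W FR=W RL=W RR=W

after cmd 1 (t=24): FL=W FR=S RL=S RR=W
after cmd 2 (t=28): FL=W FR=W RL=W RR=W
after cmd 3 (t=49): FL=W FR=S RL=S RR=W
after cmd 4 (t=55): FL=S FR=W RL=W RR=S
after cmd 5 (t=69): FL=W FR=S RL=S RR=W
after cmd 6 (t=76): FL=W FR=W RL=W RR=W


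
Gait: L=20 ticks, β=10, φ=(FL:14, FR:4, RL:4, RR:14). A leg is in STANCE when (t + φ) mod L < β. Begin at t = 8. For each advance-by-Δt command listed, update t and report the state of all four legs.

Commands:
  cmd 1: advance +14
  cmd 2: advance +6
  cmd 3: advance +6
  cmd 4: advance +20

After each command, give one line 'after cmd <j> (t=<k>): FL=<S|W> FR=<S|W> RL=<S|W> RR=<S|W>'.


after cmd 1 (t=22): FL=W FR=S RL=S RR=W
after cmd 2 (t=28): FL=S FR=W RL=W RR=S
after cmd 3 (t=34): FL=S FR=W RL=W RR=S
after cmd 4 (t=54): FL=S FR=W RL=W RR=S

start t=8: FL=S FR=W RL=W RR=S
cmd 1: advance +14 → t=22, phase=(16,6,6,16) → FL=W FR=S RL=S RR=W
cmd 2: advance +6 → t=28, phase=(2,12,12,2) → FL=S FR=W RL=W RR=S
cmd 3: advance +6 → t=34, phase=(8,18,18,8) → FL=S FR=W RL=W RR=S
cmd 4: advance +20 → t=54, phase=(8,18,18,8) → FL=S FR=W RL=W RR=S


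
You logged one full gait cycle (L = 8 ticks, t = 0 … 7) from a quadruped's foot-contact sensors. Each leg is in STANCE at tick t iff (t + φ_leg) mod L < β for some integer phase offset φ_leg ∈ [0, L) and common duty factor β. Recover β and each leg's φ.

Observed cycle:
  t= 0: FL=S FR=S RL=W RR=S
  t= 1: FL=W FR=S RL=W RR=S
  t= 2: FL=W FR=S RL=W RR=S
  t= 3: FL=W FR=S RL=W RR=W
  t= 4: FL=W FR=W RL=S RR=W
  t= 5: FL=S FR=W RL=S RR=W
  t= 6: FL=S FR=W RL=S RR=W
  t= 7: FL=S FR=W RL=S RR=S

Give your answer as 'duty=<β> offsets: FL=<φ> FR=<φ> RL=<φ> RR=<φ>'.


duty=4 offsets: FL=3 FR=0 RL=4 RR=1

duty β = stance ticks per leg = 4
FL: stance ticks = 4; W→S at t=5 → φ=3
FR: stance ticks = 4; W→S at t=0 → φ=0
RL: stance ticks = 4; W→S at t=4 → φ=4
RR: stance ticks = 4; W→S at t=7 → φ=1


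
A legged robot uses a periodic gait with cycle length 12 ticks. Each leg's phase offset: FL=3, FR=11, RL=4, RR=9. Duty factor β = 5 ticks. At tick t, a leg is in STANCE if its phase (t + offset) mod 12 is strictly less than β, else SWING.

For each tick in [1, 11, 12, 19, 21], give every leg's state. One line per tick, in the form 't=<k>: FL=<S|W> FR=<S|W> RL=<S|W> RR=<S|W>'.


t=1: phase=(4,0,5,10) vs β=5 → FL=S FR=S RL=W RR=W
t=11: phase=(2,10,3,8) vs β=5 → FL=S FR=W RL=S RR=W
t=12: phase=(3,11,4,9) vs β=5 → FL=S FR=W RL=S RR=W
t=19: phase=(10,6,11,4) vs β=5 → FL=W FR=W RL=W RR=S
t=21: phase=(0,8,1,6) vs β=5 → FL=S FR=W RL=S RR=W

t=1: FL=S FR=S RL=W RR=W
t=11: FL=S FR=W RL=S RR=W
t=12: FL=S FR=W RL=S RR=W
t=19: FL=W FR=W RL=W RR=S
t=21: FL=S FR=W RL=S RR=W


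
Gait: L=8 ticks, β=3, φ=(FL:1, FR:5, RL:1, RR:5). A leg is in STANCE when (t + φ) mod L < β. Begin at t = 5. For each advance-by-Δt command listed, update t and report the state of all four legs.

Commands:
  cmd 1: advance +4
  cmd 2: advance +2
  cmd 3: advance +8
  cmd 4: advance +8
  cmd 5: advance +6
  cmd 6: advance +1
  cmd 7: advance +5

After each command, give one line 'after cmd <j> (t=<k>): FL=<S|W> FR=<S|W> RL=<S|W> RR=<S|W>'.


after cmd 1 (t=9): FL=S FR=W RL=S RR=W
after cmd 2 (t=11): FL=W FR=S RL=W RR=S
after cmd 3 (t=19): FL=W FR=S RL=W RR=S
after cmd 4 (t=27): FL=W FR=S RL=W RR=S
after cmd 5 (t=33): FL=S FR=W RL=S RR=W
after cmd 6 (t=34): FL=W FR=W RL=W RR=W
after cmd 7 (t=39): FL=S FR=W RL=S RR=W

start t=5: FL=W FR=S RL=W RR=S
cmd 1: advance +4 → t=9, phase=(2,6,2,6) → FL=S FR=W RL=S RR=W
cmd 2: advance +2 → t=11, phase=(4,0,4,0) → FL=W FR=S RL=W RR=S
cmd 3: advance +8 → t=19, phase=(4,0,4,0) → FL=W FR=S RL=W RR=S
cmd 4: advance +8 → t=27, phase=(4,0,4,0) → FL=W FR=S RL=W RR=S
cmd 5: advance +6 → t=33, phase=(2,6,2,6) → FL=S FR=W RL=S RR=W
cmd 6: advance +1 → t=34, phase=(3,7,3,7) → FL=W FR=W RL=W RR=W
cmd 7: advance +5 → t=39, phase=(0,4,0,4) → FL=S FR=W RL=S RR=W


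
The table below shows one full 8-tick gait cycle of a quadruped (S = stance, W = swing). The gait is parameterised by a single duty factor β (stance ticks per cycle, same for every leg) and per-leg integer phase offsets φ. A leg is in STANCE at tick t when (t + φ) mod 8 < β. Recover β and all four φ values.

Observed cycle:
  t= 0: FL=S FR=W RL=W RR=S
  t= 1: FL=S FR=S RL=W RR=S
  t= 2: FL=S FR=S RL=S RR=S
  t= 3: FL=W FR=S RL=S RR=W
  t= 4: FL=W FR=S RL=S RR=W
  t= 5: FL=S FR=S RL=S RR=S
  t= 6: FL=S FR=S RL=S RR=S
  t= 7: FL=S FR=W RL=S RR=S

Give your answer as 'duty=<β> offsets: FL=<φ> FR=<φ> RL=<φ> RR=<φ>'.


duty β = stance ticks per leg = 6
FL: stance ticks = 6; W→S at t=5 → φ=3
FR: stance ticks = 6; W→S at t=1 → φ=7
RL: stance ticks = 6; W→S at t=2 → φ=6
RR: stance ticks = 6; W→S at t=5 → φ=3

duty=6 offsets: FL=3 FR=7 RL=6 RR=3


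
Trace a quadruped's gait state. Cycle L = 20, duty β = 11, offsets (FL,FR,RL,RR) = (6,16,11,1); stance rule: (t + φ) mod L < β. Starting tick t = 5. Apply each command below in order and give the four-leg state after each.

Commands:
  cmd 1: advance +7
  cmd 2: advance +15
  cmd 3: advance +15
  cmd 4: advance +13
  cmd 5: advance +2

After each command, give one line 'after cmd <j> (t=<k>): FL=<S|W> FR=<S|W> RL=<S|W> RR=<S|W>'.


start t=5: FL=W FR=S RL=W RR=S
cmd 1: advance +7 → t=12, phase=(18,8,3,13) → FL=W FR=S RL=S RR=W
cmd 2: advance +15 → t=27, phase=(13,3,18,8) → FL=W FR=S RL=W RR=S
cmd 3: advance +15 → t=42, phase=(8,18,13,3) → FL=S FR=W RL=W RR=S
cmd 4: advance +13 → t=55, phase=(1,11,6,16) → FL=S FR=W RL=S RR=W
cmd 5: advance +2 → t=57, phase=(3,13,8,18) → FL=S FR=W RL=S RR=W

after cmd 1 (t=12): FL=W FR=S RL=S RR=W
after cmd 2 (t=27): FL=W FR=S RL=W RR=S
after cmd 3 (t=42): FL=S FR=W RL=W RR=S
after cmd 4 (t=55): FL=S FR=W RL=S RR=W
after cmd 5 (t=57): FL=S FR=W RL=S RR=W


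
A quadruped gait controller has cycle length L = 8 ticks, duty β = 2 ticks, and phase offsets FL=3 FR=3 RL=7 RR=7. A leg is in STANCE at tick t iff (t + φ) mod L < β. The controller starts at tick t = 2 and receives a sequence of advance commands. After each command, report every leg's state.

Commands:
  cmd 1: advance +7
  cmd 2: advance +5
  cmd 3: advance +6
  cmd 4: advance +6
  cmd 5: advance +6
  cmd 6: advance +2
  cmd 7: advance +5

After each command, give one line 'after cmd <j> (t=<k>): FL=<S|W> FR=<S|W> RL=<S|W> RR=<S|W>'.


start t=2: FL=W FR=W RL=S RR=S
cmd 1: advance +7 → t=9, phase=(4,4,0,0) → FL=W FR=W RL=S RR=S
cmd 2: advance +5 → t=14, phase=(1,1,5,5) → FL=S FR=S RL=W RR=W
cmd 3: advance +6 → t=20, phase=(7,7,3,3) → FL=W FR=W RL=W RR=W
cmd 4: advance +6 → t=26, phase=(5,5,1,1) → FL=W FR=W RL=S RR=S
cmd 5: advance +6 → t=32, phase=(3,3,7,7) → FL=W FR=W RL=W RR=W
cmd 6: advance +2 → t=34, phase=(5,5,1,1) → FL=W FR=W RL=S RR=S
cmd 7: advance +5 → t=39, phase=(2,2,6,6) → FL=W FR=W RL=W RR=W

after cmd 1 (t=9): FL=W FR=W RL=S RR=S
after cmd 2 (t=14): FL=S FR=S RL=W RR=W
after cmd 3 (t=20): FL=W FR=W RL=W RR=W
after cmd 4 (t=26): FL=W FR=W RL=S RR=S
after cmd 5 (t=32): FL=W FR=W RL=W RR=W
after cmd 6 (t=34): FL=W FR=W RL=S RR=S
after cmd 7 (t=39): FL=W FR=W RL=W RR=W


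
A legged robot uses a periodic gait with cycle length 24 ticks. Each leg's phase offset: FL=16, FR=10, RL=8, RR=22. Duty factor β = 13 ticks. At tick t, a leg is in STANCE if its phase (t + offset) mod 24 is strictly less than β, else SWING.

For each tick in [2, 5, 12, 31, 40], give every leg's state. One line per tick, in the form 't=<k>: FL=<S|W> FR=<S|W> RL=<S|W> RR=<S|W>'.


t=2: phase=(18,12,10,0) vs β=13 → FL=W FR=S RL=S RR=S
t=5: phase=(21,15,13,3) vs β=13 → FL=W FR=W RL=W RR=S
t=12: phase=(4,22,20,10) vs β=13 → FL=S FR=W RL=W RR=S
t=31: phase=(23,17,15,5) vs β=13 → FL=W FR=W RL=W RR=S
t=40: phase=(8,2,0,14) vs β=13 → FL=S FR=S RL=S RR=W

t=2: FL=W FR=S RL=S RR=S
t=5: FL=W FR=W RL=W RR=S
t=12: FL=S FR=W RL=W RR=S
t=31: FL=W FR=W RL=W RR=S
t=40: FL=S FR=S RL=S RR=W


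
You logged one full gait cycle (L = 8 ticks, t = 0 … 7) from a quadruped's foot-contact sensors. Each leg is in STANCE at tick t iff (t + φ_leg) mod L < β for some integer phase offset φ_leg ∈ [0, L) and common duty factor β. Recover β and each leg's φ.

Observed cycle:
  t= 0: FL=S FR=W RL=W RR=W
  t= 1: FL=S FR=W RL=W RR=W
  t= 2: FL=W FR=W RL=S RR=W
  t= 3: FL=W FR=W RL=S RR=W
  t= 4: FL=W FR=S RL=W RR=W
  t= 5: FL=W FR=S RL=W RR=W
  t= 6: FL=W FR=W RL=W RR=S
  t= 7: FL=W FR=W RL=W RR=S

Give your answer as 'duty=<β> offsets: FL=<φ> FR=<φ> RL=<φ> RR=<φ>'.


duty β = stance ticks per leg = 2
FL: stance ticks = 2; W→S at t=0 → φ=0
FR: stance ticks = 2; W→S at t=4 → φ=4
RL: stance ticks = 2; W→S at t=2 → φ=6
RR: stance ticks = 2; W→S at t=6 → φ=2

duty=2 offsets: FL=0 FR=4 RL=6 RR=2


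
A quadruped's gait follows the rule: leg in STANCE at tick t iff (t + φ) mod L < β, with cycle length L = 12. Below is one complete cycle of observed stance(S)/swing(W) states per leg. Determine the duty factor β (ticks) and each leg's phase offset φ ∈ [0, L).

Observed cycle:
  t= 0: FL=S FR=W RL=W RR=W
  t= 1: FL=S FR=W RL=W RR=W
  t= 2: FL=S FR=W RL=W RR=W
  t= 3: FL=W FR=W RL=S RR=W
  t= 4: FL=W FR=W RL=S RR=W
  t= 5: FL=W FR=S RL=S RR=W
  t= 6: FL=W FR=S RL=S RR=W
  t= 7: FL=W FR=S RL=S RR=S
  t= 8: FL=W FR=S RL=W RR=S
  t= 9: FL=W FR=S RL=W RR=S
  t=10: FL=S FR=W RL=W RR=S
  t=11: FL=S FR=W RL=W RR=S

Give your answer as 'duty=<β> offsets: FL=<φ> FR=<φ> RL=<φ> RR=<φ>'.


duty=5 offsets: FL=2 FR=7 RL=9 RR=5

duty β = stance ticks per leg = 5
FL: stance ticks = 5; W→S at t=10 → φ=2
FR: stance ticks = 5; W→S at t=5 → φ=7
RL: stance ticks = 5; W→S at t=3 → φ=9
RR: stance ticks = 5; W→S at t=7 → φ=5


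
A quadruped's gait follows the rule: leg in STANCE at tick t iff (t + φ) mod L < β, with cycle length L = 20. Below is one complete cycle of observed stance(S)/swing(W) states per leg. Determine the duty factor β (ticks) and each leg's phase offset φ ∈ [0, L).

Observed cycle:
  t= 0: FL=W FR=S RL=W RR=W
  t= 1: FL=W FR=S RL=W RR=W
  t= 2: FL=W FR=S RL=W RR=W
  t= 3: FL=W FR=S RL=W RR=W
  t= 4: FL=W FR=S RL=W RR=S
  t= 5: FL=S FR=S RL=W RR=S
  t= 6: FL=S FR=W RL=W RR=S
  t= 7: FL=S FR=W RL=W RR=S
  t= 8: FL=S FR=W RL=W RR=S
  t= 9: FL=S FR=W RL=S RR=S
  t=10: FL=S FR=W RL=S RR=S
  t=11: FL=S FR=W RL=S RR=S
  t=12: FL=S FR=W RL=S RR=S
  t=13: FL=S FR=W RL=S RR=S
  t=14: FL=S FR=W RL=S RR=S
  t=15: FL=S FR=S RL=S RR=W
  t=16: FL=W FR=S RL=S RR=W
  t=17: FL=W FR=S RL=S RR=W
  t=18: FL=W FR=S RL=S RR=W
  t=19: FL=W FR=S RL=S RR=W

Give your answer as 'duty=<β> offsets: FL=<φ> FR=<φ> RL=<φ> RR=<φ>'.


duty=11 offsets: FL=15 FR=5 RL=11 RR=16

duty β = stance ticks per leg = 11
FL: stance ticks = 11; W→S at t=5 → φ=15
FR: stance ticks = 11; W→S at t=15 → φ=5
RL: stance ticks = 11; W→S at t=9 → φ=11
RR: stance ticks = 11; W→S at t=4 → φ=16


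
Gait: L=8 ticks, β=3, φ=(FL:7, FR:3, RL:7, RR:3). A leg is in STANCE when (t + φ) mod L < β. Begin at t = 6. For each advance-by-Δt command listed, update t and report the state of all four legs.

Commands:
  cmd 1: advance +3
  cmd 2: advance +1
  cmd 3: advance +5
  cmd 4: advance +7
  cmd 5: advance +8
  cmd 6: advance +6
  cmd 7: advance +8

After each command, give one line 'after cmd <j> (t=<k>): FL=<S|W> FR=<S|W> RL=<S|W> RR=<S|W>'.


after cmd 1 (t=9): FL=S FR=W RL=S RR=W
after cmd 2 (t=10): FL=S FR=W RL=S RR=W
after cmd 3 (t=15): FL=W FR=S RL=W RR=S
after cmd 4 (t=22): FL=W FR=S RL=W RR=S
after cmd 5 (t=30): FL=W FR=S RL=W RR=S
after cmd 6 (t=36): FL=W FR=W RL=W RR=W
after cmd 7 (t=44): FL=W FR=W RL=W RR=W

start t=6: FL=W FR=S RL=W RR=S
cmd 1: advance +3 → t=9, phase=(0,4,0,4) → FL=S FR=W RL=S RR=W
cmd 2: advance +1 → t=10, phase=(1,5,1,5) → FL=S FR=W RL=S RR=W
cmd 3: advance +5 → t=15, phase=(6,2,6,2) → FL=W FR=S RL=W RR=S
cmd 4: advance +7 → t=22, phase=(5,1,5,1) → FL=W FR=S RL=W RR=S
cmd 5: advance +8 → t=30, phase=(5,1,5,1) → FL=W FR=S RL=W RR=S
cmd 6: advance +6 → t=36, phase=(3,7,3,7) → FL=W FR=W RL=W RR=W
cmd 7: advance +8 → t=44, phase=(3,7,3,7) → FL=W FR=W RL=W RR=W


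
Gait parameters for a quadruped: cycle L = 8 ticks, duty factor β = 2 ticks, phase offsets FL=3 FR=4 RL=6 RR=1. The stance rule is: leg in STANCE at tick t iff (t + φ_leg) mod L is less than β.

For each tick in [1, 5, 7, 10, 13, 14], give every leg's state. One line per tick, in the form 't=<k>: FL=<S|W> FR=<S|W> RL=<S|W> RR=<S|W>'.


t=1: FL=W FR=W RL=W RR=W
t=5: FL=S FR=S RL=W RR=W
t=7: FL=W FR=W RL=W RR=S
t=10: FL=W FR=W RL=S RR=W
t=13: FL=S FR=S RL=W RR=W
t=14: FL=S FR=W RL=W RR=W

t=1: phase=(4,5,7,2) vs β=2 → FL=W FR=W RL=W RR=W
t=5: phase=(0,1,3,6) vs β=2 → FL=S FR=S RL=W RR=W
t=7: phase=(2,3,5,0) vs β=2 → FL=W FR=W RL=W RR=S
t=10: phase=(5,6,0,3) vs β=2 → FL=W FR=W RL=S RR=W
t=13: phase=(0,1,3,6) vs β=2 → FL=S FR=S RL=W RR=W
t=14: phase=(1,2,4,7) vs β=2 → FL=S FR=W RL=W RR=W


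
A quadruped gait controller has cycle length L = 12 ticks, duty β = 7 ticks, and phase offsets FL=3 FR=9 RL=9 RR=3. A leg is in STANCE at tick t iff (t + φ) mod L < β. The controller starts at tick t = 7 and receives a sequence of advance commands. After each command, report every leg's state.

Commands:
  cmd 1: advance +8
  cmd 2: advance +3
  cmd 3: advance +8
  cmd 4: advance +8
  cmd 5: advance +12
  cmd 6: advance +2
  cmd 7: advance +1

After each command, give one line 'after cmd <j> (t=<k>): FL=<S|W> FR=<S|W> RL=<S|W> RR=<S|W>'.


start t=7: FL=W FR=S RL=S RR=W
cmd 1: advance +8 → t=15, phase=(6,0,0,6) → FL=S FR=S RL=S RR=S
cmd 2: advance +3 → t=18, phase=(9,3,3,9) → FL=W FR=S RL=S RR=W
cmd 3: advance +8 → t=26, phase=(5,11,11,5) → FL=S FR=W RL=W RR=S
cmd 4: advance +8 → t=34, phase=(1,7,7,1) → FL=S FR=W RL=W RR=S
cmd 5: advance +12 → t=46, phase=(1,7,7,1) → FL=S FR=W RL=W RR=S
cmd 6: advance +2 → t=48, phase=(3,9,9,3) → FL=S FR=W RL=W RR=S
cmd 7: advance +1 → t=49, phase=(4,10,10,4) → FL=S FR=W RL=W RR=S

after cmd 1 (t=15): FL=S FR=S RL=S RR=S
after cmd 2 (t=18): FL=W FR=S RL=S RR=W
after cmd 3 (t=26): FL=S FR=W RL=W RR=S
after cmd 4 (t=34): FL=S FR=W RL=W RR=S
after cmd 5 (t=46): FL=S FR=W RL=W RR=S
after cmd 6 (t=48): FL=S FR=W RL=W RR=S
after cmd 7 (t=49): FL=S FR=W RL=W RR=S


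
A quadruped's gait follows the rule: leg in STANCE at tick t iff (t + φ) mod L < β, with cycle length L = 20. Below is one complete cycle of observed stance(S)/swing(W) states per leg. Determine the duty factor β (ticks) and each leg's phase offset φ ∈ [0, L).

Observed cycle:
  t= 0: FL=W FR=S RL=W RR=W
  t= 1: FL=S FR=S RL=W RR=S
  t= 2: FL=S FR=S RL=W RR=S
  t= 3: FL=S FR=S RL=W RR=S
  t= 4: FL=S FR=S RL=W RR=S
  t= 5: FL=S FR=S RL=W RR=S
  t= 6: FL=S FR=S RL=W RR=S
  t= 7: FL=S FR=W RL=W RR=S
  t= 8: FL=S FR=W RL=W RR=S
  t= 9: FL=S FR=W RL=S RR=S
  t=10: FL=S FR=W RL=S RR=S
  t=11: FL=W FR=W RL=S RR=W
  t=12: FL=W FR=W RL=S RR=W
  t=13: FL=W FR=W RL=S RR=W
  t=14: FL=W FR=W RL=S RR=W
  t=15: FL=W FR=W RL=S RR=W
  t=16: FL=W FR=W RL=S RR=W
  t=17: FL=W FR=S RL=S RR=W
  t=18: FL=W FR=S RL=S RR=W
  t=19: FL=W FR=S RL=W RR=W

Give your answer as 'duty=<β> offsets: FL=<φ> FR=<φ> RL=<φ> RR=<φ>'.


duty β = stance ticks per leg = 10
FL: stance ticks = 10; W→S at t=1 → φ=19
FR: stance ticks = 10; W→S at t=17 → φ=3
RL: stance ticks = 10; W→S at t=9 → φ=11
RR: stance ticks = 10; W→S at t=1 → φ=19

duty=10 offsets: FL=19 FR=3 RL=11 RR=19


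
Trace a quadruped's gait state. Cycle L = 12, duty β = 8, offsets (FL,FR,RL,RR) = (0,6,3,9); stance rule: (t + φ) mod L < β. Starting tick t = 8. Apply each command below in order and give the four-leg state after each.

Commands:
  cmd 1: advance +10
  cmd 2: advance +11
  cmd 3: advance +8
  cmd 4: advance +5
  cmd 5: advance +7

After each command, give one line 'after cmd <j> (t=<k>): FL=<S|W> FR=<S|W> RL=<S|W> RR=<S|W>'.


start t=8: FL=W FR=S RL=W RR=S
cmd 1: advance +10 → t=18, phase=(6,0,9,3) → FL=S FR=S RL=W RR=S
cmd 2: advance +11 → t=29, phase=(5,11,8,2) → FL=S FR=W RL=W RR=S
cmd 3: advance +8 → t=37, phase=(1,7,4,10) → FL=S FR=S RL=S RR=W
cmd 4: advance +5 → t=42, phase=(6,0,9,3) → FL=S FR=S RL=W RR=S
cmd 5: advance +7 → t=49, phase=(1,7,4,10) → FL=S FR=S RL=S RR=W

after cmd 1 (t=18): FL=S FR=S RL=W RR=S
after cmd 2 (t=29): FL=S FR=W RL=W RR=S
after cmd 3 (t=37): FL=S FR=S RL=S RR=W
after cmd 4 (t=42): FL=S FR=S RL=W RR=S
after cmd 5 (t=49): FL=S FR=S RL=S RR=W


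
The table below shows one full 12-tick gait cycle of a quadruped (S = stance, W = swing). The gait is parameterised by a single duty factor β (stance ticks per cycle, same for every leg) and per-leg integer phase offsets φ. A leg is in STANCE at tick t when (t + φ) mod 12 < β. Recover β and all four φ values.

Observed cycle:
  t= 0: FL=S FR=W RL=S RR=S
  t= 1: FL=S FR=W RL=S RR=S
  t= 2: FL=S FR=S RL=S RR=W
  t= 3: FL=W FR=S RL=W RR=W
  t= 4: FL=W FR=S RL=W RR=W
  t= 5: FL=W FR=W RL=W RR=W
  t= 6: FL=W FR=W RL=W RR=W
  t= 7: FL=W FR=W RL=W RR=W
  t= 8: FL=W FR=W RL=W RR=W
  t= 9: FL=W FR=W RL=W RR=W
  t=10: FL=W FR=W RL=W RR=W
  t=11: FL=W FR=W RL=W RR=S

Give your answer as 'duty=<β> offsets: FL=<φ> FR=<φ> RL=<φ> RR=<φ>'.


duty=3 offsets: FL=0 FR=10 RL=0 RR=1

duty β = stance ticks per leg = 3
FL: stance ticks = 3; W→S at t=0 → φ=0
FR: stance ticks = 3; W→S at t=2 → φ=10
RL: stance ticks = 3; W→S at t=0 → φ=0
RR: stance ticks = 3; W→S at t=11 → φ=1


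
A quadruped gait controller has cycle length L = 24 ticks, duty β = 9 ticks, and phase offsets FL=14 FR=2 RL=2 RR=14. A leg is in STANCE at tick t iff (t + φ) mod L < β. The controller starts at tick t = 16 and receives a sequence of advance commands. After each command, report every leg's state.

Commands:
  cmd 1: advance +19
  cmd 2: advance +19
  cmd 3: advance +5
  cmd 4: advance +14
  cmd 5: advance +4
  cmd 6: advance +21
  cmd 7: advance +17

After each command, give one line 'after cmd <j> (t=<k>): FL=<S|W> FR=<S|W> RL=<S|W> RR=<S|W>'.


start t=16: FL=S FR=W RL=W RR=S
cmd 1: advance +19 → t=35, phase=(1,13,13,1) → FL=S FR=W RL=W RR=S
cmd 2: advance +19 → t=54, phase=(20,8,8,20) → FL=W FR=S RL=S RR=W
cmd 3: advance +5 → t=59, phase=(1,13,13,1) → FL=S FR=W RL=W RR=S
cmd 4: advance +14 → t=73, phase=(15,3,3,15) → FL=W FR=S RL=S RR=W
cmd 5: advance +4 → t=77, phase=(19,7,7,19) → FL=W FR=S RL=S RR=W
cmd 6: advance +21 → t=98, phase=(16,4,4,16) → FL=W FR=S RL=S RR=W
cmd 7: advance +17 → t=115, phase=(9,21,21,9) → FL=W FR=W RL=W RR=W

after cmd 1 (t=35): FL=S FR=W RL=W RR=S
after cmd 2 (t=54): FL=W FR=S RL=S RR=W
after cmd 3 (t=59): FL=S FR=W RL=W RR=S
after cmd 4 (t=73): FL=W FR=S RL=S RR=W
after cmd 5 (t=77): FL=W FR=S RL=S RR=W
after cmd 6 (t=98): FL=W FR=S RL=S RR=W
after cmd 7 (t=115): FL=W FR=W RL=W RR=W


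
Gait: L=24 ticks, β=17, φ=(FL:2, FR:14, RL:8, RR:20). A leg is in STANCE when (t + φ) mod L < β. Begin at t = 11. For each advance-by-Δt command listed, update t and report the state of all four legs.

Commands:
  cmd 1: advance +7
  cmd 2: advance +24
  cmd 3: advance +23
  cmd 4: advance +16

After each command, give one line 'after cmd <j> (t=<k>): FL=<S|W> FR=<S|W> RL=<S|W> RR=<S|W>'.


start t=11: FL=S FR=S RL=W RR=S
cmd 1: advance +7 → t=18, phase=(20,8,2,14) → FL=W FR=S RL=S RR=S
cmd 2: advance +24 → t=42, phase=(20,8,2,14) → FL=W FR=S RL=S RR=S
cmd 3: advance +23 → t=65, phase=(19,7,1,13) → FL=W FR=S RL=S RR=S
cmd 4: advance +16 → t=81, phase=(11,23,17,5) → FL=S FR=W RL=W RR=S

after cmd 1 (t=18): FL=W FR=S RL=S RR=S
after cmd 2 (t=42): FL=W FR=S RL=S RR=S
after cmd 3 (t=65): FL=W FR=S RL=S RR=S
after cmd 4 (t=81): FL=S FR=W RL=W RR=S


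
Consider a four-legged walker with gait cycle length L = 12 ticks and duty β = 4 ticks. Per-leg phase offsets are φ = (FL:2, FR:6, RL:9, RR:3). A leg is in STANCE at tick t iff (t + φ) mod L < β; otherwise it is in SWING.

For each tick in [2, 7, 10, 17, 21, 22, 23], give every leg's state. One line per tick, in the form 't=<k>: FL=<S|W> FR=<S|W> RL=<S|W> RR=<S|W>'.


t=2: phase=(4,8,11,5) vs β=4 → FL=W FR=W RL=W RR=W
t=7: phase=(9,1,4,10) vs β=4 → FL=W FR=S RL=W RR=W
t=10: phase=(0,4,7,1) vs β=4 → FL=S FR=W RL=W RR=S
t=17: phase=(7,11,2,8) vs β=4 → FL=W FR=W RL=S RR=W
t=21: phase=(11,3,6,0) vs β=4 → FL=W FR=S RL=W RR=S
t=22: phase=(0,4,7,1) vs β=4 → FL=S FR=W RL=W RR=S
t=23: phase=(1,5,8,2) vs β=4 → FL=S FR=W RL=W RR=S

t=2: FL=W FR=W RL=W RR=W
t=7: FL=W FR=S RL=W RR=W
t=10: FL=S FR=W RL=W RR=S
t=17: FL=W FR=W RL=S RR=W
t=21: FL=W FR=S RL=W RR=S
t=22: FL=S FR=W RL=W RR=S
t=23: FL=S FR=W RL=W RR=S


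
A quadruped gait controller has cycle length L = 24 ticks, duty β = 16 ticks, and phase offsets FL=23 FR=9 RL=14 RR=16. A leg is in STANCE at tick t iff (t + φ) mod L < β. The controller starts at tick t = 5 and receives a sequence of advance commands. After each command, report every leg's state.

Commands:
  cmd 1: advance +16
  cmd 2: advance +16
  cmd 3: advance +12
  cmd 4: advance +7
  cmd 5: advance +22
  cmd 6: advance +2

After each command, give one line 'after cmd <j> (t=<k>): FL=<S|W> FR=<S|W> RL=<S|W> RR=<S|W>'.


start t=5: FL=S FR=S RL=W RR=W
cmd 1: advance +16 → t=21, phase=(20,6,11,13) → FL=W FR=S RL=S RR=S
cmd 2: advance +16 → t=37, phase=(12,22,3,5) → FL=S FR=W RL=S RR=S
cmd 3: advance +12 → t=49, phase=(0,10,15,17) → FL=S FR=S RL=S RR=W
cmd 4: advance +7 → t=56, phase=(7,17,22,0) → FL=S FR=W RL=W RR=S
cmd 5: advance +22 → t=78, phase=(5,15,20,22) → FL=S FR=S RL=W RR=W
cmd 6: advance +2 → t=80, phase=(7,17,22,0) → FL=S FR=W RL=W RR=S

after cmd 1 (t=21): FL=W FR=S RL=S RR=S
after cmd 2 (t=37): FL=S FR=W RL=S RR=S
after cmd 3 (t=49): FL=S FR=S RL=S RR=W
after cmd 4 (t=56): FL=S FR=W RL=W RR=S
after cmd 5 (t=78): FL=S FR=S RL=W RR=W
after cmd 6 (t=80): FL=S FR=W RL=W RR=S


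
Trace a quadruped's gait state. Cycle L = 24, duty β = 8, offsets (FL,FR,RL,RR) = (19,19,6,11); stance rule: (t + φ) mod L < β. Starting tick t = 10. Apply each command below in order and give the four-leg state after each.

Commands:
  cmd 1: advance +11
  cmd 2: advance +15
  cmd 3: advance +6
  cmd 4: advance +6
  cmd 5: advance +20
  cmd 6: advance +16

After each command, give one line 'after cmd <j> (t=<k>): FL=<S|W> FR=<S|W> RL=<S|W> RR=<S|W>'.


after cmd 1 (t=21): FL=W FR=W RL=S RR=W
after cmd 2 (t=36): FL=S FR=S RL=W RR=W
after cmd 3 (t=42): FL=W FR=W RL=S RR=S
after cmd 4 (t=48): FL=W FR=W RL=S RR=W
after cmd 5 (t=68): FL=W FR=W RL=S RR=S
after cmd 6 (t=84): FL=S FR=S RL=W RR=W

start t=10: FL=S FR=S RL=W RR=W
cmd 1: advance +11 → t=21, phase=(16,16,3,8) → FL=W FR=W RL=S RR=W
cmd 2: advance +15 → t=36, phase=(7,7,18,23) → FL=S FR=S RL=W RR=W
cmd 3: advance +6 → t=42, phase=(13,13,0,5) → FL=W FR=W RL=S RR=S
cmd 4: advance +6 → t=48, phase=(19,19,6,11) → FL=W FR=W RL=S RR=W
cmd 5: advance +20 → t=68, phase=(15,15,2,7) → FL=W FR=W RL=S RR=S
cmd 6: advance +16 → t=84, phase=(7,7,18,23) → FL=S FR=S RL=W RR=W


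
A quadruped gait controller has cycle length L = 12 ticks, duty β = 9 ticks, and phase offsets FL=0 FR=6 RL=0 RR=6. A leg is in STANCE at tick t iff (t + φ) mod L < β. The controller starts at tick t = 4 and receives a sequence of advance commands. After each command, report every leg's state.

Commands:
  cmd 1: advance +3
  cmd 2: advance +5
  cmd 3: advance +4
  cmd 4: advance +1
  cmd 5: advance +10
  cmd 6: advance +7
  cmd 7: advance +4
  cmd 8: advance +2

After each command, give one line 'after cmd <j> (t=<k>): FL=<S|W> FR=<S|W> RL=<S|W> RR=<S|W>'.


start t=4: FL=S FR=W RL=S RR=W
cmd 1: advance +3 → t=7, phase=(7,1,7,1) → FL=S FR=S RL=S RR=S
cmd 2: advance +5 → t=12, phase=(0,6,0,6) → FL=S FR=S RL=S RR=S
cmd 3: advance +4 → t=16, phase=(4,10,4,10) → FL=S FR=W RL=S RR=W
cmd 4: advance +1 → t=17, phase=(5,11,5,11) → FL=S FR=W RL=S RR=W
cmd 5: advance +10 → t=27, phase=(3,9,3,9) → FL=S FR=W RL=S RR=W
cmd 6: advance +7 → t=34, phase=(10,4,10,4) → FL=W FR=S RL=W RR=S
cmd 7: advance +4 → t=38, phase=(2,8,2,8) → FL=S FR=S RL=S RR=S
cmd 8: advance +2 → t=40, phase=(4,10,4,10) → FL=S FR=W RL=S RR=W

after cmd 1 (t=7): FL=S FR=S RL=S RR=S
after cmd 2 (t=12): FL=S FR=S RL=S RR=S
after cmd 3 (t=16): FL=S FR=W RL=S RR=W
after cmd 4 (t=17): FL=S FR=W RL=S RR=W
after cmd 5 (t=27): FL=S FR=W RL=S RR=W
after cmd 6 (t=34): FL=W FR=S RL=W RR=S
after cmd 7 (t=38): FL=S FR=S RL=S RR=S
after cmd 8 (t=40): FL=S FR=W RL=S RR=W


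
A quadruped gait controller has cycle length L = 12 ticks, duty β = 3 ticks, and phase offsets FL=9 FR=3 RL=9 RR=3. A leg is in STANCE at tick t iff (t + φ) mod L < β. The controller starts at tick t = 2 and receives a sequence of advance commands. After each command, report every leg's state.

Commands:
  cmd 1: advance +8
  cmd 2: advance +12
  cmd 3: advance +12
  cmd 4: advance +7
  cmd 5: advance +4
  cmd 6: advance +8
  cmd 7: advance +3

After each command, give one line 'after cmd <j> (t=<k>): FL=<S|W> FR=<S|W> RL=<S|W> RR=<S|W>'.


after cmd 1 (t=10): FL=W FR=S RL=W RR=S
after cmd 2 (t=22): FL=W FR=S RL=W RR=S
after cmd 3 (t=34): FL=W FR=S RL=W RR=S
after cmd 4 (t=41): FL=S FR=W RL=S RR=W
after cmd 5 (t=45): FL=W FR=S RL=W RR=S
after cmd 6 (t=53): FL=S FR=W RL=S RR=W
after cmd 7 (t=56): FL=W FR=W RL=W RR=W

start t=2: FL=W FR=W RL=W RR=W
cmd 1: advance +8 → t=10, phase=(7,1,7,1) → FL=W FR=S RL=W RR=S
cmd 2: advance +12 → t=22, phase=(7,1,7,1) → FL=W FR=S RL=W RR=S
cmd 3: advance +12 → t=34, phase=(7,1,7,1) → FL=W FR=S RL=W RR=S
cmd 4: advance +7 → t=41, phase=(2,8,2,8) → FL=S FR=W RL=S RR=W
cmd 5: advance +4 → t=45, phase=(6,0,6,0) → FL=W FR=S RL=W RR=S
cmd 6: advance +8 → t=53, phase=(2,8,2,8) → FL=S FR=W RL=S RR=W
cmd 7: advance +3 → t=56, phase=(5,11,5,11) → FL=W FR=W RL=W RR=W


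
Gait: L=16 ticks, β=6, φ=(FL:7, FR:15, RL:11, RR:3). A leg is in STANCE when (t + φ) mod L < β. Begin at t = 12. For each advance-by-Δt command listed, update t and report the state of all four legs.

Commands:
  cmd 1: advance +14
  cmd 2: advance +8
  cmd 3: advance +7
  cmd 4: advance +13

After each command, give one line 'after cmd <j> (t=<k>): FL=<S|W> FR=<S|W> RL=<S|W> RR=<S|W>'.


after cmd 1 (t=26): FL=S FR=W RL=S RR=W
after cmd 2 (t=34): FL=W FR=S RL=W RR=S
after cmd 3 (t=41): FL=S FR=W RL=S RR=W
after cmd 4 (t=54): FL=W FR=S RL=S RR=W

start t=12: FL=S FR=W RL=W RR=W
cmd 1: advance +14 → t=26, phase=(1,9,5,13) → FL=S FR=W RL=S RR=W
cmd 2: advance +8 → t=34, phase=(9,1,13,5) → FL=W FR=S RL=W RR=S
cmd 3: advance +7 → t=41, phase=(0,8,4,12) → FL=S FR=W RL=S RR=W
cmd 4: advance +13 → t=54, phase=(13,5,1,9) → FL=W FR=S RL=S RR=W


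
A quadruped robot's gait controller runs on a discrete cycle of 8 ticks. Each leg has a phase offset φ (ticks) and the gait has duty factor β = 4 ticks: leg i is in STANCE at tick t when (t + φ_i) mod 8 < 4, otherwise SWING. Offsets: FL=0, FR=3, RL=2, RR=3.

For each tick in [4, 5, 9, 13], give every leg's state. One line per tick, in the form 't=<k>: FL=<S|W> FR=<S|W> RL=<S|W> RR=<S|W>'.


t=4: FL=W FR=W RL=W RR=W
t=5: FL=W FR=S RL=W RR=S
t=9: FL=S FR=W RL=S RR=W
t=13: FL=W FR=S RL=W RR=S

t=4: phase=(4,7,6,7) vs β=4 → FL=W FR=W RL=W RR=W
t=5: phase=(5,0,7,0) vs β=4 → FL=W FR=S RL=W RR=S
t=9: phase=(1,4,3,4) vs β=4 → FL=S FR=W RL=S RR=W
t=13: phase=(5,0,7,0) vs β=4 → FL=W FR=S RL=W RR=S


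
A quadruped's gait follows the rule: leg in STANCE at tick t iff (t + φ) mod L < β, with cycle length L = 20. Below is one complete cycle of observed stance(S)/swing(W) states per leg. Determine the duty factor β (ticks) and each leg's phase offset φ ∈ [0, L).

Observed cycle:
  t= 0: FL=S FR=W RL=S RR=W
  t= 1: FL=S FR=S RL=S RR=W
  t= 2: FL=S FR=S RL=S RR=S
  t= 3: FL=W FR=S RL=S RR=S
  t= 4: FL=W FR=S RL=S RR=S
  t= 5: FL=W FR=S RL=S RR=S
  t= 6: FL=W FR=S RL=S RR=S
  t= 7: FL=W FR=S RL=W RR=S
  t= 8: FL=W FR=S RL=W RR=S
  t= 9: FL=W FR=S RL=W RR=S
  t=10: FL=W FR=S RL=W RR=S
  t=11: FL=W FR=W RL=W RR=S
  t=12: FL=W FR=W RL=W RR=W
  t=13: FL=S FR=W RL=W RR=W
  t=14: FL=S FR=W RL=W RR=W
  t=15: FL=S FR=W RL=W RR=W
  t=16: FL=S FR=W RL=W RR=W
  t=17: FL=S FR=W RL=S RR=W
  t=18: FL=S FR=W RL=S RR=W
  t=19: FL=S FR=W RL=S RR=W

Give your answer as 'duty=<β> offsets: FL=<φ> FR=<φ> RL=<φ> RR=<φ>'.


duty β = stance ticks per leg = 10
FL: stance ticks = 10; W→S at t=13 → φ=7
FR: stance ticks = 10; W→S at t=1 → φ=19
RL: stance ticks = 10; W→S at t=17 → φ=3
RR: stance ticks = 10; W→S at t=2 → φ=18

duty=10 offsets: FL=7 FR=19 RL=3 RR=18


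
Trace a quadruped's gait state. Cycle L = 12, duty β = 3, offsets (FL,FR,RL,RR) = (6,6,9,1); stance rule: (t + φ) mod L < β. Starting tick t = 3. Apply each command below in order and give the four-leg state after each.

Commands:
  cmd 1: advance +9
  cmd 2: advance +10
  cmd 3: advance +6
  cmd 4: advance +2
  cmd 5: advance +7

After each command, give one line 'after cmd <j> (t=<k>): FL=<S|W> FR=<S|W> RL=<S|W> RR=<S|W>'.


start t=3: FL=W FR=W RL=S RR=W
cmd 1: advance +9 → t=12, phase=(6,6,9,1) → FL=W FR=W RL=W RR=S
cmd 2: advance +10 → t=22, phase=(4,4,7,11) → FL=W FR=W RL=W RR=W
cmd 3: advance +6 → t=28, phase=(10,10,1,5) → FL=W FR=W RL=S RR=W
cmd 4: advance +2 → t=30, phase=(0,0,3,7) → FL=S FR=S RL=W RR=W
cmd 5: advance +7 → t=37, phase=(7,7,10,2) → FL=W FR=W RL=W RR=S

after cmd 1 (t=12): FL=W FR=W RL=W RR=S
after cmd 2 (t=22): FL=W FR=W RL=W RR=W
after cmd 3 (t=28): FL=W FR=W RL=S RR=W
after cmd 4 (t=30): FL=S FR=S RL=W RR=W
after cmd 5 (t=37): FL=W FR=W RL=W RR=S


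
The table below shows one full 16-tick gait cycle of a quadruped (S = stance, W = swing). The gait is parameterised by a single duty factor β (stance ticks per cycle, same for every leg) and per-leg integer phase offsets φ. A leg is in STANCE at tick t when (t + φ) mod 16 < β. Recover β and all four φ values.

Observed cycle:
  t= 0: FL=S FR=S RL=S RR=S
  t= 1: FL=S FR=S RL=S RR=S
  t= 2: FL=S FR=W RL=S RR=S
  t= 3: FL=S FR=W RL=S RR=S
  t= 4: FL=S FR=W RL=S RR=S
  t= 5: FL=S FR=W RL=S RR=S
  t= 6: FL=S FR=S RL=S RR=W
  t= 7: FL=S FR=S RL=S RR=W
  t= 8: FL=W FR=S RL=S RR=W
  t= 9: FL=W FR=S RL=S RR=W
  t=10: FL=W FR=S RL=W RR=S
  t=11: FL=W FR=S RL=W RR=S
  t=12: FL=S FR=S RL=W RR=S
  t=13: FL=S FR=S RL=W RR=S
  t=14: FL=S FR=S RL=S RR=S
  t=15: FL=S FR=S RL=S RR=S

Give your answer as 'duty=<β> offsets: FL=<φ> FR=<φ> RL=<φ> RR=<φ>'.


duty=12 offsets: FL=4 FR=10 RL=2 RR=6

duty β = stance ticks per leg = 12
FL: stance ticks = 12; W→S at t=12 → φ=4
FR: stance ticks = 12; W→S at t=6 → φ=10
RL: stance ticks = 12; W→S at t=14 → φ=2
RR: stance ticks = 12; W→S at t=10 → φ=6


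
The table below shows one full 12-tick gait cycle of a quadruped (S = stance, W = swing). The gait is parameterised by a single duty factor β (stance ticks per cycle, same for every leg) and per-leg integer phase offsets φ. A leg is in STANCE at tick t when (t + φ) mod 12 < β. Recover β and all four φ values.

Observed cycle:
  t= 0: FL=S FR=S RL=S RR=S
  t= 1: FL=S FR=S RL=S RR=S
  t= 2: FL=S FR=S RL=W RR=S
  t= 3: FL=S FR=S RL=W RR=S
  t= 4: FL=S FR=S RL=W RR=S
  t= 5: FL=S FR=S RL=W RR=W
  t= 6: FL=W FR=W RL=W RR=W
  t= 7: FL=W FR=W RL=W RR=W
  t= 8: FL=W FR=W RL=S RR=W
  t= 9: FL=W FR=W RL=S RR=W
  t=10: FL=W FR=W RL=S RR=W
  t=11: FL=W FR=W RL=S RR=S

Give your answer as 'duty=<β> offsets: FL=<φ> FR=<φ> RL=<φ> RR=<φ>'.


duty=6 offsets: FL=0 FR=0 RL=4 RR=1

duty β = stance ticks per leg = 6
FL: stance ticks = 6; W→S at t=0 → φ=0
FR: stance ticks = 6; W→S at t=0 → φ=0
RL: stance ticks = 6; W→S at t=8 → φ=4
RR: stance ticks = 6; W→S at t=11 → φ=1


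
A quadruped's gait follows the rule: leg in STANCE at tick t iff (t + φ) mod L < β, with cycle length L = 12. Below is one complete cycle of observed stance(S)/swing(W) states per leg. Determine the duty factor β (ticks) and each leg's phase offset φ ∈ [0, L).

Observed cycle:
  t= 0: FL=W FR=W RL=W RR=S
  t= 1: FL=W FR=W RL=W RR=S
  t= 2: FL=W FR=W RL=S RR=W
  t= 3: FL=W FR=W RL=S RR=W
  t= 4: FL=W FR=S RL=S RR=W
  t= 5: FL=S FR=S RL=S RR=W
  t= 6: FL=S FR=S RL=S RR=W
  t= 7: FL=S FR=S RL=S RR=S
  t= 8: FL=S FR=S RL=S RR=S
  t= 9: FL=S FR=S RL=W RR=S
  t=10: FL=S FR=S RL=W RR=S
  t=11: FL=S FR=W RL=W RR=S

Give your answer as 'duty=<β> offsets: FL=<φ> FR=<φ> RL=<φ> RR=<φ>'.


duty β = stance ticks per leg = 7
FL: stance ticks = 7; W→S at t=5 → φ=7
FR: stance ticks = 7; W→S at t=4 → φ=8
RL: stance ticks = 7; W→S at t=2 → φ=10
RR: stance ticks = 7; W→S at t=7 → φ=5

duty=7 offsets: FL=7 FR=8 RL=10 RR=5


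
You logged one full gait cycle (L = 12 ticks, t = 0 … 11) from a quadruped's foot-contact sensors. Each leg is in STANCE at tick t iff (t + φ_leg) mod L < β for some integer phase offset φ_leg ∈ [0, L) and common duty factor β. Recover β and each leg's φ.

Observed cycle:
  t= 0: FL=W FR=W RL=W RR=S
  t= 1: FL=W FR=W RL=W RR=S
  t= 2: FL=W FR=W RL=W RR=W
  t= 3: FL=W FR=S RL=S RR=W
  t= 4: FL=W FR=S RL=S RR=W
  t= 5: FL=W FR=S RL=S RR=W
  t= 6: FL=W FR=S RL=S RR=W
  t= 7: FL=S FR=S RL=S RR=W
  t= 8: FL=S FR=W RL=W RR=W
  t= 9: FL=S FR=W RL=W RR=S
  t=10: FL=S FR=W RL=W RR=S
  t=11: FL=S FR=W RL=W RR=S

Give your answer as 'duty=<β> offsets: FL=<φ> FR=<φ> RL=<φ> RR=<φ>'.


duty=5 offsets: FL=5 FR=9 RL=9 RR=3

duty β = stance ticks per leg = 5
FL: stance ticks = 5; W→S at t=7 → φ=5
FR: stance ticks = 5; W→S at t=3 → φ=9
RL: stance ticks = 5; W→S at t=3 → φ=9
RR: stance ticks = 5; W→S at t=9 → φ=3


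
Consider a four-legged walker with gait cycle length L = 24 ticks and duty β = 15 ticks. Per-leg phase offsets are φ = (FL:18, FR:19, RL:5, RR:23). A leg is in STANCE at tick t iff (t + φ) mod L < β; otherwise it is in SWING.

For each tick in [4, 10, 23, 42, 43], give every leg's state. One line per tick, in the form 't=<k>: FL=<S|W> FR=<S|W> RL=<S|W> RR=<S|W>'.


t=4: phase=(22,23,9,3) vs β=15 → FL=W FR=W RL=S RR=S
t=10: phase=(4,5,15,9) vs β=15 → FL=S FR=S RL=W RR=S
t=23: phase=(17,18,4,22) vs β=15 → FL=W FR=W RL=S RR=W
t=42: phase=(12,13,23,17) vs β=15 → FL=S FR=S RL=W RR=W
t=43: phase=(13,14,0,18) vs β=15 → FL=S FR=S RL=S RR=W

t=4: FL=W FR=W RL=S RR=S
t=10: FL=S FR=S RL=W RR=S
t=23: FL=W FR=W RL=S RR=W
t=42: FL=S FR=S RL=W RR=W
t=43: FL=S FR=S RL=S RR=W


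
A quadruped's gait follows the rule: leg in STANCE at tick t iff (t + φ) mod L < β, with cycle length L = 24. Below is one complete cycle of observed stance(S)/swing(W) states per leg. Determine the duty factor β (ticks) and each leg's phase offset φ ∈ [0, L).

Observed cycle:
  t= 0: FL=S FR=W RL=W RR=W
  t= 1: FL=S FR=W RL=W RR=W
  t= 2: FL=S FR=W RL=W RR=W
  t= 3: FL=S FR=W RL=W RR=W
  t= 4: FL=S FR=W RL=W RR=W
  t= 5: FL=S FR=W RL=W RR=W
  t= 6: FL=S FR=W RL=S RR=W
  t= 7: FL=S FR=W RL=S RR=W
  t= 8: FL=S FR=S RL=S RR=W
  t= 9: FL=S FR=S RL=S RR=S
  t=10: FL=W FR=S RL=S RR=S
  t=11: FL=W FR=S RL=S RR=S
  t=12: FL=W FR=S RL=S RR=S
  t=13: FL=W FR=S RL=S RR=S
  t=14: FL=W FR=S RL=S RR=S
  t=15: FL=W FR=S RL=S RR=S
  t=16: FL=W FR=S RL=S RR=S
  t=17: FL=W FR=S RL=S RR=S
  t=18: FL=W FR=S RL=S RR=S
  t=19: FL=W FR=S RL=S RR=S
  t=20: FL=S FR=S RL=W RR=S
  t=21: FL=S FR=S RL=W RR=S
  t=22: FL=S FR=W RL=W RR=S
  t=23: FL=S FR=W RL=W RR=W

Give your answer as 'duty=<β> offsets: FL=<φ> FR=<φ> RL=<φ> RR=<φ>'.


duty=14 offsets: FL=4 FR=16 RL=18 RR=15

duty β = stance ticks per leg = 14
FL: stance ticks = 14; W→S at t=20 → φ=4
FR: stance ticks = 14; W→S at t=8 → φ=16
RL: stance ticks = 14; W→S at t=6 → φ=18
RR: stance ticks = 14; W→S at t=9 → φ=15


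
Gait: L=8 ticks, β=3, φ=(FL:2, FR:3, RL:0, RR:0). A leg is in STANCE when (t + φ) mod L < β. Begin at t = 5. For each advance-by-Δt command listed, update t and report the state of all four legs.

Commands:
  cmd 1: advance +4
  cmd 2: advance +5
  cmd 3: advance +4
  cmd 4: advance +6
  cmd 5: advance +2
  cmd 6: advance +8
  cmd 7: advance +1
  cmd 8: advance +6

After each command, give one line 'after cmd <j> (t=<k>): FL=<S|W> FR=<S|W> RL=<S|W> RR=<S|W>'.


start t=5: FL=W FR=S RL=W RR=W
cmd 1: advance +4 → t=9, phase=(3,4,1,1) → FL=W FR=W RL=S RR=S
cmd 2: advance +5 → t=14, phase=(0,1,6,6) → FL=S FR=S RL=W RR=W
cmd 3: advance +4 → t=18, phase=(4,5,2,2) → FL=W FR=W RL=S RR=S
cmd 4: advance +6 → t=24, phase=(2,3,0,0) → FL=S FR=W RL=S RR=S
cmd 5: advance +2 → t=26, phase=(4,5,2,2) → FL=W FR=W RL=S RR=S
cmd 6: advance +8 → t=34, phase=(4,5,2,2) → FL=W FR=W RL=S RR=S
cmd 7: advance +1 → t=35, phase=(5,6,3,3) → FL=W FR=W RL=W RR=W
cmd 8: advance +6 → t=41, phase=(3,4,1,1) → FL=W FR=W RL=S RR=S

after cmd 1 (t=9): FL=W FR=W RL=S RR=S
after cmd 2 (t=14): FL=S FR=S RL=W RR=W
after cmd 3 (t=18): FL=W FR=W RL=S RR=S
after cmd 4 (t=24): FL=S FR=W RL=S RR=S
after cmd 5 (t=26): FL=W FR=W RL=S RR=S
after cmd 6 (t=34): FL=W FR=W RL=S RR=S
after cmd 7 (t=35): FL=W FR=W RL=W RR=W
after cmd 8 (t=41): FL=W FR=W RL=S RR=S


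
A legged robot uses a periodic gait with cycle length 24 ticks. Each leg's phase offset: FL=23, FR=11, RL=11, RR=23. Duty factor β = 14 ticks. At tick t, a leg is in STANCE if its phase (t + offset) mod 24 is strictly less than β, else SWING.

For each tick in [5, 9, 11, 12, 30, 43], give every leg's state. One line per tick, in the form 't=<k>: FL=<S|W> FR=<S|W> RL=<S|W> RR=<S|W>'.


t=5: FL=S FR=W RL=W RR=S
t=9: FL=S FR=W RL=W RR=S
t=11: FL=S FR=W RL=W RR=S
t=12: FL=S FR=W RL=W RR=S
t=30: FL=S FR=W RL=W RR=S
t=43: FL=W FR=S RL=S RR=W

t=5: phase=(4,16,16,4) vs β=14 → FL=S FR=W RL=W RR=S
t=9: phase=(8,20,20,8) vs β=14 → FL=S FR=W RL=W RR=S
t=11: phase=(10,22,22,10) vs β=14 → FL=S FR=W RL=W RR=S
t=12: phase=(11,23,23,11) vs β=14 → FL=S FR=W RL=W RR=S
t=30: phase=(5,17,17,5) vs β=14 → FL=S FR=W RL=W RR=S
t=43: phase=(18,6,6,18) vs β=14 → FL=W FR=S RL=S RR=W


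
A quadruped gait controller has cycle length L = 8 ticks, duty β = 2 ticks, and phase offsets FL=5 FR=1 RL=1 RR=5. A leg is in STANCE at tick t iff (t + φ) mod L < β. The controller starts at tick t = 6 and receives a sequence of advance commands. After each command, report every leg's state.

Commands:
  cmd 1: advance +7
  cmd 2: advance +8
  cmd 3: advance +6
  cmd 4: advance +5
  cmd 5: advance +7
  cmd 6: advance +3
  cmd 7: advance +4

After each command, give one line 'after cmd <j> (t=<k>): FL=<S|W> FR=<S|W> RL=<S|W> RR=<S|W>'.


after cmd 1 (t=13): FL=W FR=W RL=W RR=W
after cmd 2 (t=21): FL=W FR=W RL=W RR=W
after cmd 3 (t=27): FL=S FR=W RL=W RR=S
after cmd 4 (t=32): FL=W FR=S RL=S RR=W
after cmd 5 (t=39): FL=W FR=S RL=S RR=W
after cmd 6 (t=42): FL=W FR=W RL=W RR=W
after cmd 7 (t=46): FL=W FR=W RL=W RR=W

start t=6: FL=W FR=W RL=W RR=W
cmd 1: advance +7 → t=13, phase=(2,6,6,2) → FL=W FR=W RL=W RR=W
cmd 2: advance +8 → t=21, phase=(2,6,6,2) → FL=W FR=W RL=W RR=W
cmd 3: advance +6 → t=27, phase=(0,4,4,0) → FL=S FR=W RL=W RR=S
cmd 4: advance +5 → t=32, phase=(5,1,1,5) → FL=W FR=S RL=S RR=W
cmd 5: advance +7 → t=39, phase=(4,0,0,4) → FL=W FR=S RL=S RR=W
cmd 6: advance +3 → t=42, phase=(7,3,3,7) → FL=W FR=W RL=W RR=W
cmd 7: advance +4 → t=46, phase=(3,7,7,3) → FL=W FR=W RL=W RR=W
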